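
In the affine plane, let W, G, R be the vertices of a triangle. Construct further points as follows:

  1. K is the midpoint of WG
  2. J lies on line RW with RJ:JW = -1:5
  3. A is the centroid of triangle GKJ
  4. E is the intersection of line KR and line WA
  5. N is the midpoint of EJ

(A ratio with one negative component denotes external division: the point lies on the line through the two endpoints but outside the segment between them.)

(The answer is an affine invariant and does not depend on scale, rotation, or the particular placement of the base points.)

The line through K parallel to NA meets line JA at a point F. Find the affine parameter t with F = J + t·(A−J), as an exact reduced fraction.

t = 37/15

Work in coordinates with W = (0, 0), G = (1, 0), R = (0, 1).
1. K is the midpoint of WG ⇒ K = (1/2, 0)
2. J lies on line RW with RJ:JW = -1:5 ⇒ J = (0, 5/4)
3. A is the centroid of triangle GKJ ⇒ A = (1/2, 5/12)
4. E is the intersection of line KR and line WA ⇒ E = (6/17, 5/17)
5. N is the midpoint of EJ ⇒ N = (3/17, 105/136)
through K parallel to NA: direction (11/34, -145/408); meets JA at F = (37/30, -29/36)
F = J + t·(A−J) with t = 37/15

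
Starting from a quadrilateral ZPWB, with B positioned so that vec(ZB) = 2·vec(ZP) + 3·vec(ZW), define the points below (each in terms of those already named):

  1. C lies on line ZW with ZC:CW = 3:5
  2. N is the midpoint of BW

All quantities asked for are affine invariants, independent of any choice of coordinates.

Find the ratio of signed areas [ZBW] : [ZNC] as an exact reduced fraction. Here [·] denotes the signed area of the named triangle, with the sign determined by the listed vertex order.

[ZBW]:[ZNC] = 16/3

Set Z = (0, 0), P = (1, 0), W = (0, 1), B = (2, 3); any affine frame gives the same invariant.
1. C lies on line ZW with ZC:CW = 3:5 ⇒ C = (0, 3/8)
2. N is the midpoint of BW ⇒ N = (1, 2)
2·[ZBW] = 2, 2·[ZNC] = 3/8
[ZBW]:[ZNC] = 2:3/8 = 16/3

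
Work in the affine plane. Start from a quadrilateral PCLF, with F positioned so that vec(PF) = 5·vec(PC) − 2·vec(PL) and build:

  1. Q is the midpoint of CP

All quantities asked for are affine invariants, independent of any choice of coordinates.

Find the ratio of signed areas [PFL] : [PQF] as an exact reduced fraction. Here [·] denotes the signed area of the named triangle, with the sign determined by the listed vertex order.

[PFL]:[PQF] = -5

Choose coordinates P = (0, 0), C = (1, 0), L = (0, 1), F = (5, -2).
1. Q is the midpoint of CP ⇒ Q = (1/2, 0)
2·[PFL] = 5, 2·[PQF] = -1
[PFL]:[PQF] = 5:-1 = -5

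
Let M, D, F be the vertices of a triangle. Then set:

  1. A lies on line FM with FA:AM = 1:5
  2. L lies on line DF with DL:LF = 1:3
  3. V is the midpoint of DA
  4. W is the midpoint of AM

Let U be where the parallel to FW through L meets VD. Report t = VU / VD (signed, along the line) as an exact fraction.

t = 1/2

Choose coordinates M = (0, 0), D = (1, 0), F = (0, 1).
1. A lies on line FM with FA:AM = 1:5 ⇒ A = (0, 5/6)
2. L lies on line DF with DL:LF = 1:3 ⇒ L = (3/4, 1/4)
3. V is the midpoint of DA ⇒ V = (1/2, 5/12)
4. W is the midpoint of AM ⇒ W = (0, 5/12)
through L parallel to FW: direction (0, -7/12); meets VD at U = (3/4, 5/24)
U = V + t·(D−V) with t = 1/2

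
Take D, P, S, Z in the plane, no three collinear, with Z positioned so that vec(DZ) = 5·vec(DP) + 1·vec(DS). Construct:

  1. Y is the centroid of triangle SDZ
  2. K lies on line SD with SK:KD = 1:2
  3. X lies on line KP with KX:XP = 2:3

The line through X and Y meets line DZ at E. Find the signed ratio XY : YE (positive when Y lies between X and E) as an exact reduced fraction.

XY:YE = -1/25

Choose coordinates D = (0, 0), P = (1, 0), S = (0, 1), Z = (5, 1).
1. Y is the centroid of triangle SDZ ⇒ Y = (5/3, 2/3)
2. K lies on line SD with SK:KD = 1:2 ⇒ K = (0, 2/3)
3. X lies on line KP with KX:XP = 2:3 ⇒ X = (2/5, 2/5)
line XY meets DZ at E = (-30, -6)
Y = X + t·(E−X) with t = -1/24, so XY:YE = -1/24:25/24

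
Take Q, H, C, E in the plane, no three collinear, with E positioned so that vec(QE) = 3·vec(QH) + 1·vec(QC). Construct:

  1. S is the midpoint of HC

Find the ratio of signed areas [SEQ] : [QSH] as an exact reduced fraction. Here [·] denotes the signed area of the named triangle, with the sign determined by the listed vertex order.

[SEQ]:[QSH] = 2

Work in coordinates with Q = (0, 0), H = (1, 0), C = (0, 1), E = (3, 1).
1. S is the midpoint of HC ⇒ S = (1/2, 1/2)
2·[SEQ] = -1, 2·[QSH] = -1/2
[SEQ]:[QSH] = -1:-1/2 = 2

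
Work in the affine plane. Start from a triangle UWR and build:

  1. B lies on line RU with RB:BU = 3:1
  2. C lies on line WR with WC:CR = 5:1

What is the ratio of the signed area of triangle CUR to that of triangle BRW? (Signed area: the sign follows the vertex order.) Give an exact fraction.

[CUR]:[BRW] = 2/9

Assign U = (0, 0), W = (1, 0), R = (0, 1) — the answer is frame-independent, so this choice is without loss of generality.
1. B lies on line RU with RB:BU = 3:1 ⇒ B = (0, 1/4)
2. C lies on line WR with WC:CR = 5:1 ⇒ C = (1/6, 5/6)
2·[CUR] = -1/6, 2·[BRW] = -3/4
[CUR]:[BRW] = -1/6:-3/4 = 2/9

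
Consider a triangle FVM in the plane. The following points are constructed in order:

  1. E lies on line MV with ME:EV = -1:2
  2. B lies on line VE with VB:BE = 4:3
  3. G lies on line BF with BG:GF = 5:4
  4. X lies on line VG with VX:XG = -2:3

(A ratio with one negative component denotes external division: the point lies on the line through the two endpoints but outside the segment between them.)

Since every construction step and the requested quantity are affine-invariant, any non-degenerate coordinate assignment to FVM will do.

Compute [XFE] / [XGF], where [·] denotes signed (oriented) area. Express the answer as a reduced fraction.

[XFE]:[XGF] = -55/16

Work in coordinates with F = (0, 0), V = (1, 0), M = (0, 1).
1. E lies on line MV with ME:EV = -1:2 ⇒ E = (-1, 2)
2. B lies on line VE with VB:BE = 4:3 ⇒ B = (-1/7, 8/7)
3. G lies on line BF with BG:GF = 5:4 ⇒ G = (-4/63, 32/63)
4. X lies on line VG with VX:XG = -2:3 ⇒ X = (197/63, -64/63)
2·[XFE] = -110/21, 2·[XGF] = 32/21
[XFE]:[XGF] = -110/21:32/21 = -55/16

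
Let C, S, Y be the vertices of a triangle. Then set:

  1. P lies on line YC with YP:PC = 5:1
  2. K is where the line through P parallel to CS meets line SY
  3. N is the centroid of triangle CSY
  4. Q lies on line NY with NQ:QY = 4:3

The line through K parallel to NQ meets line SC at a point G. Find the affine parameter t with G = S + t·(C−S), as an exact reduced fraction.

t = 1/12

Work in coordinates with C = (0, 0), S = (1, 0), Y = (0, 1).
1. P lies on line YC with YP:PC = 5:1 ⇒ P = (0, 1/6)
2. K is where the line through P parallel to CS meets line SY ⇒ K = (5/6, 1/6)
3. N is the centroid of triangle CSY ⇒ N = (1/3, 1/3)
4. Q lies on line NY with NQ:QY = 4:3 ⇒ Q = (1/7, 5/7)
through K parallel to NQ: direction (-4/21, 8/21); meets SC at G = (11/12, 0)
G = S + t·(C−S) with t = 1/12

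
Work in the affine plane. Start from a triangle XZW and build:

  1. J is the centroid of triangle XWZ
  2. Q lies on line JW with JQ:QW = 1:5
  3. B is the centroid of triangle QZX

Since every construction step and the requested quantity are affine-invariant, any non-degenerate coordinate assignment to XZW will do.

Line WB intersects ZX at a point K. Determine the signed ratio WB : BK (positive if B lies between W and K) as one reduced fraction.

Assign X = (0, 0), Z = (1, 0), W = (0, 1) — the answer is frame-independent, so this choice is without loss of generality.
1. J is the centroid of triangle XWZ ⇒ J = (1/3, 1/3)
2. Q lies on line JW with JQ:QW = 1:5 ⇒ Q = (5/18, 4/9)
3. B is the centroid of triangle QZX ⇒ B = (23/54, 4/27)
line WB meets ZX at K = (1/2, 0)
B = W + t·(K−W) with t = 23/27, so WB:BK = 23/27:4/27

WB:BK = 23/4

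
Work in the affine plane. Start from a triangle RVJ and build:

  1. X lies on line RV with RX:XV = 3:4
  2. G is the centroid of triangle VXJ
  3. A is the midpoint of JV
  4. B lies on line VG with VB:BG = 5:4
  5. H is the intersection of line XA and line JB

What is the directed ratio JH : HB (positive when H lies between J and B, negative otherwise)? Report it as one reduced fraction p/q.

JH:HB = 9/4

Choose coordinates R = (0, 0), V = (1, 0), J = (0, 1).
1. X lies on line RV with RX:XV = 3:4 ⇒ X = (3/7, 0)
2. G is the centroid of triangle VXJ ⇒ G = (10/21, 1/3)
3. A is the midpoint of JV ⇒ A = (1/2, 1/2)
4. B lies on line VG with VB:BG = 5:4 ⇒ B = (134/189, 5/27)
5. H is the intersection of line XA and line JB ⇒ H = (134/273, 17/39)
H = J + t·(B−J) with t = 9/13, so JH:HB = t:(1−t) = 9/13:4/13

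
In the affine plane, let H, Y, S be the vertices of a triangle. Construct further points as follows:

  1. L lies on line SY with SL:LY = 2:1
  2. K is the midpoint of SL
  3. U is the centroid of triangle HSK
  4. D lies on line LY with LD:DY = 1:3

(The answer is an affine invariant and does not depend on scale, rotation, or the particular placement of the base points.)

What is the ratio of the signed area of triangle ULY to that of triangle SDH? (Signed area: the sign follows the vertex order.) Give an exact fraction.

Assign H = (0, 0), Y = (1, 0), S = (0, 1) — the answer is frame-independent, so this choice is without loss of generality.
1. L lies on line SY with SL:LY = 2:1 ⇒ L = (2/3, 1/3)
2. K is the midpoint of SL ⇒ K = (1/3, 2/3)
3. U is the centroid of triangle HSK ⇒ U = (1/9, 5/9)
4. D lies on line LY with LD:DY = 1:3 ⇒ D = (3/4, 1/4)
2·[ULY] = -1/9, 2·[SDH] = -3/4
[ULY]:[SDH] = -1/9:-3/4 = 4/27

[ULY]:[SDH] = 4/27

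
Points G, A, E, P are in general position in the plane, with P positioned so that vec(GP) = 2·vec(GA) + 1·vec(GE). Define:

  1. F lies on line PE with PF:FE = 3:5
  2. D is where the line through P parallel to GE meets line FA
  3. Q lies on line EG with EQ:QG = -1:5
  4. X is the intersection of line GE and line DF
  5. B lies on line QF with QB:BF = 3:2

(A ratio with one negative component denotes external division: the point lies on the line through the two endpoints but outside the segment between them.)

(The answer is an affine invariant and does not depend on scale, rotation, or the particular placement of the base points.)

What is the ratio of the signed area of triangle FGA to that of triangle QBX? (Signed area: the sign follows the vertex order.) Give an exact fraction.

Set G = (0, 0), A = (1, 0), E = (0, 1), P = (2, 1); any affine frame gives the same invariant.
1. F lies on line PE with PF:FE = 3:5 ⇒ F = (5/4, 1)
2. D is where the line through P parallel to GE meets line FA ⇒ D = (2, 4)
3. Q lies on line EG with EQ:QG = -1:5 ⇒ Q = (0, 5/4)
4. X is the intersection of line GE and line DF ⇒ X = (0, -4)
5. B lies on line QF with QB:BF = 3:2 ⇒ B = (3/4, 11/10)
2·[FGA] = 1, 2·[QBX] = -63/16
[FGA]:[QBX] = 1:-63/16 = -16/63

[FGA]:[QBX] = -16/63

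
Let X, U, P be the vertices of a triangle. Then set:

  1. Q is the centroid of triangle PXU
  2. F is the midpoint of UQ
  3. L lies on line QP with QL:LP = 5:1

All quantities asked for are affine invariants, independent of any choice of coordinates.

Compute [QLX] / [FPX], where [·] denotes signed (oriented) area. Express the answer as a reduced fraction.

Work in coordinates with X = (0, 0), U = (1, 0), P = (0, 1).
1. Q is the centroid of triangle PXU ⇒ Q = (1/3, 1/3)
2. F is the midpoint of UQ ⇒ F = (2/3, 1/6)
3. L lies on line QP with QL:LP = 5:1 ⇒ L = (1/18, 8/9)
2·[QLX] = 5/18, 2·[FPX] = 2/3
[QLX]:[FPX] = 5/18:2/3 = 5/12

[QLX]:[FPX] = 5/12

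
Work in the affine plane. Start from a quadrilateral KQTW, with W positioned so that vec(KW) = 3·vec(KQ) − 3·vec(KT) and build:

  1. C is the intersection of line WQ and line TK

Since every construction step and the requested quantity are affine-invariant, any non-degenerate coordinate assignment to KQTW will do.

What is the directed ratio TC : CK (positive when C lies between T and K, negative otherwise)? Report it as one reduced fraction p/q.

TC:CK = -1/3

Set K = (0, 0), Q = (1, 0), T = (0, 1), W = (3, -3); any affine frame gives the same invariant.
1. C is the intersection of line WQ and line TK ⇒ C = (0, 3/2)
C = T + t·(K−T) with t = -1/2, so TC:CK = t:(1−t) = -1/2:3/2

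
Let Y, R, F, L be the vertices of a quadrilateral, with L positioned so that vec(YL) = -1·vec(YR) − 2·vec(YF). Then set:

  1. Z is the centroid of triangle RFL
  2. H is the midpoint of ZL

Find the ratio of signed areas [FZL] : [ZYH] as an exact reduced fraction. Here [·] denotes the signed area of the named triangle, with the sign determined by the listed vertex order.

Set Y = (0, 0), R = (1, 0), F = (0, 1), L = (-1, -2); any affine frame gives the same invariant.
1. Z is the centroid of triangle RFL ⇒ Z = (0, -1/3)
2. H is the midpoint of ZL ⇒ H = (-1/2, -7/6)
2·[FZL] = -4/3, 2·[ZYH] = 1/6
[FZL]:[ZYH] = -4/3:1/6 = -8

[FZL]:[ZYH] = -8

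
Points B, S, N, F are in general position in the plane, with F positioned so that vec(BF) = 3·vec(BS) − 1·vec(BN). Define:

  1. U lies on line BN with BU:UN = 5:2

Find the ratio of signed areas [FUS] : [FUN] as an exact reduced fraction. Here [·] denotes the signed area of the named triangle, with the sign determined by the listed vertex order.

Choose coordinates B = (0, 0), S = (1, 0), N = (0, 1), F = (3, -1).
1. U lies on line BN with BU:UN = 5:2 ⇒ U = (0, 5/7)
2·[FUS] = 3/7, 2·[FUN] = -6/7
[FUS]:[FUN] = 3/7:-6/7 = -1/2

[FUS]:[FUN] = -1/2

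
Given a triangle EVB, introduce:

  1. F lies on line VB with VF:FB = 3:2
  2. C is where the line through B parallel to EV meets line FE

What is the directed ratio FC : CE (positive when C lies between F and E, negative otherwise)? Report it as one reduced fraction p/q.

Choose coordinates E = (0, 0), V = (1, 0), B = (0, 1).
1. F lies on line VB with VF:FB = 3:2 ⇒ F = (2/5, 3/5)
2. C is where the line through B parallel to EV meets line FE ⇒ C = (2/3, 1)
C = F + t·(E−F) with t = -2/3, so FC:CE = t:(1−t) = -2/3:5/3

FC:CE = -2/5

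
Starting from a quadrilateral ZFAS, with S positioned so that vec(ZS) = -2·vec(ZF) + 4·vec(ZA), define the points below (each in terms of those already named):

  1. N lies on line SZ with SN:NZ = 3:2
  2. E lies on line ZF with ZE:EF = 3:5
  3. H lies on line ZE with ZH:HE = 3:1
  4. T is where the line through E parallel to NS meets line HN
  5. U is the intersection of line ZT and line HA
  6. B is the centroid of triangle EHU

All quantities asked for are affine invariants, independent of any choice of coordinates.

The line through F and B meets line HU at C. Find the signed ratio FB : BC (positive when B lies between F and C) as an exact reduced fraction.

Set Z = (0, 0), F = (1, 0), A = (0, 1), S = (-2, 4); any affine frame gives the same invariant.
1. N lies on line SZ with SN:NZ = 3:2 ⇒ N = (-4/5, 8/5)
2. E lies on line ZF with ZE:EF = 3:5 ⇒ E = (3/8, 0)
3. H lies on line ZE with ZH:HE = 3:1 ⇒ H = (9/32, 0)
4. T is where the line through E parallel to NS meets line HN ⇒ T = (77/120, -8/15)
5. U is the intersection of line ZT and line HA ⇒ U = (693/1888, -18/59)
6. B is the centroid of triangle EHU ⇒ B = (161/472, -6/59)
line FB meets HU at C = (3231/10384, -69/649)
B = F + t·(C−F) with t = 22/23, so FB:BC = 22/23:1/23

FB:BC = 22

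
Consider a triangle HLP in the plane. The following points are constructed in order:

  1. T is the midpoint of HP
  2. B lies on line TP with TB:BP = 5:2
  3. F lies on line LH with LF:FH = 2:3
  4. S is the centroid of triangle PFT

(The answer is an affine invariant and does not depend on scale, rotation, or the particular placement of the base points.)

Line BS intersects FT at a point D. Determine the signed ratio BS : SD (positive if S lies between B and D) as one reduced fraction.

BS:SD = 8/7

Work in coordinates with H = (0, 0), L = (1, 0), P = (0, 1).
1. T is the midpoint of HP ⇒ T = (0, 1/2)
2. B lies on line TP with TB:BP = 5:2 ⇒ B = (0, 6/7)
3. F lies on line LH with LF:FH = 2:3 ⇒ F = (3/5, 0)
4. S is the centroid of triangle PFT ⇒ S = (1/5, 1/2)
line BS meets FT at D = (3/8, 3/16)
S = B + t·(D−B) with t = 8/15, so BS:SD = 8/15:7/15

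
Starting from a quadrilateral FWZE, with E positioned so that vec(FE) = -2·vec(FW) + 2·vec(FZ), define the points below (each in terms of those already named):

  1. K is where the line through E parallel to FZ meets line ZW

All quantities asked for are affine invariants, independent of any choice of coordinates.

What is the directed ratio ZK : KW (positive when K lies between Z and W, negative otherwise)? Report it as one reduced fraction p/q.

Assign F = (0, 0), W = (1, 0), Z = (0, 1), E = (-2, 2) — the answer is frame-independent, so this choice is without loss of generality.
1. K is where the line through E parallel to FZ meets line ZW ⇒ K = (-2, 3)
K = Z + t·(W−Z) with t = -2, so ZK:KW = t:(1−t) = -2:3

ZK:KW = -2/3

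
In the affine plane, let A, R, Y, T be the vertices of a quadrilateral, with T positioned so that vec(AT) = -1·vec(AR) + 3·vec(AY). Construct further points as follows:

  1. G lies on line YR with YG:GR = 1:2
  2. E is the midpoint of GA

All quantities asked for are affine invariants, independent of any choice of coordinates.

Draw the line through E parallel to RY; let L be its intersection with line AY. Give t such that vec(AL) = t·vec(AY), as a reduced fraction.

Assign A = (0, 0), R = (1, 0), Y = (0, 1), T = (-1, 3) — the answer is frame-independent, so this choice is without loss of generality.
1. G lies on line YR with YG:GR = 1:2 ⇒ G = (1/3, 2/3)
2. E is the midpoint of GA ⇒ E = (1/6, 1/3)
through E parallel to RY: direction (-1, 1); meets AY at L = (0, 1/2)
L = A + t·(Y−A) with t = 1/2

t = 1/2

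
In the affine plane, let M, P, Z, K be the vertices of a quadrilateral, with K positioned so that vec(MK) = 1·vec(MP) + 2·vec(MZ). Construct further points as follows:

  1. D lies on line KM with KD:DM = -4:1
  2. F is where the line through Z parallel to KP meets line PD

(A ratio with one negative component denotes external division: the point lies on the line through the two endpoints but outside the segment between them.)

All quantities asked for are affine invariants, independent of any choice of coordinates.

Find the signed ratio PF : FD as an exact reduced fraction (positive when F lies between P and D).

PF:FD = 3

Choose coordinates M = (0, 0), P = (1, 0), Z = (0, 1), K = (1, 2).
1. D lies on line KM with KD:DM = -4:1 ⇒ D = (-1/3, -2/3)
2. F is where the line through Z parallel to KP meets line PD ⇒ F = (0, -1/2)
F = P + t·(D−P) with t = 3/4, so PF:FD = t:(1−t) = 3/4:1/4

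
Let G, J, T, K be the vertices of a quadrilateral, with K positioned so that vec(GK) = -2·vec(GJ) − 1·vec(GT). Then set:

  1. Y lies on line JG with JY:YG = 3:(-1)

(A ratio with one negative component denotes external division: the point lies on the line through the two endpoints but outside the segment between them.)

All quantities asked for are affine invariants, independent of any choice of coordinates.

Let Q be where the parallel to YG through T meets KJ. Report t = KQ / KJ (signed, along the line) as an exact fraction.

Assign G = (0, 0), J = (1, 0), T = (0, 1), K = (-2, -1) — the answer is frame-independent, so this choice is without loss of generality.
1. Y lies on line JG with JY:YG = 3:(-1) ⇒ Y = (-1/2, 0)
through T parallel to YG: direction (1/2, 0); meets KJ at Q = (4, 1)
Q = K + t·(J−K) with t = 2

t = 2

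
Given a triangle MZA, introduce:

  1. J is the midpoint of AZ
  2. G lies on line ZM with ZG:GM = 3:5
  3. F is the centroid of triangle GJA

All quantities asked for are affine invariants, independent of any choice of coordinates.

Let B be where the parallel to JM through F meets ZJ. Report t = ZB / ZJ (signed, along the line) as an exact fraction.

t = 9/8

Work in coordinates with M = (0, 0), Z = (1, 0), A = (0, 1).
1. J is the midpoint of AZ ⇒ J = (1/2, 1/2)
2. G lies on line ZM with ZG:GM = 3:5 ⇒ G = (5/8, 0)
3. F is the centroid of triangle GJA ⇒ F = (3/8, 1/2)
through F parallel to JM: direction (-1/2, -1/2); meets ZJ at B = (7/16, 9/16)
B = Z + t·(J−Z) with t = 9/8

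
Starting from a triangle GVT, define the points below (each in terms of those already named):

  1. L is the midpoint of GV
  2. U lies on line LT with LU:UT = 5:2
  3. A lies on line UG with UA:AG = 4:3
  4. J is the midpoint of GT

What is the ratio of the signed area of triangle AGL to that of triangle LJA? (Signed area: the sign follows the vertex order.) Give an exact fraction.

[AGL]:[LJA] = 30/13

Choose coordinates G = (0, 0), V = (1, 0), T = (0, 1).
1. L is the midpoint of GV ⇒ L = (1/2, 0)
2. U lies on line LT with LU:UT = 5:2 ⇒ U = (1/7, 5/7)
3. A lies on line UG with UA:AG = 4:3 ⇒ A = (3/49, 15/49)
4. J is the midpoint of GT ⇒ J = (0, 1/2)
2·[AGL] = 15/98, 2·[LJA] = 13/196
[AGL]:[LJA] = 15/98:13/196 = 30/13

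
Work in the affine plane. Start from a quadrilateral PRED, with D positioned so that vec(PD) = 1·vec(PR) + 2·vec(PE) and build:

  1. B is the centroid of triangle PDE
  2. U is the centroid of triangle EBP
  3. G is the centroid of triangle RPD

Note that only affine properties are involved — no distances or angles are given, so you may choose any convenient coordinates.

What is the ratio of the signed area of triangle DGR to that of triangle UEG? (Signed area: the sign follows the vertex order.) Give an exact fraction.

Assign P = (0, 0), R = (1, 0), E = (0, 1), D = (1, 2) — the answer is frame-independent, so this choice is without loss of generality.
1. B is the centroid of triangle PDE ⇒ B = (1/3, 1)
2. U is the centroid of triangle EBP ⇒ U = (1/9, 2/3)
3. G is the centroid of triangle RPD ⇒ G = (2/3, 2/3)
2·[DGR] = 2/3, 2·[UEG] = -5/27
[DGR]:[UEG] = 2/3:-5/27 = -18/5

[DGR]:[UEG] = -18/5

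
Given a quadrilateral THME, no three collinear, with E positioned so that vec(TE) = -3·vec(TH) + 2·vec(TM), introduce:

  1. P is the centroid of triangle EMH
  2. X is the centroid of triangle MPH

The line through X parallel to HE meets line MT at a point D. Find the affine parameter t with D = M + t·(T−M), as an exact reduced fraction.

t = 5/18

Choose coordinates T = (0, 0), H = (1, 0), M = (0, 1), E = (-3, 2).
1. P is the centroid of triangle EMH ⇒ P = (-2/3, 1)
2. X is the centroid of triangle MPH ⇒ X = (1/9, 2/3)
through X parallel to HE: direction (-4, 2); meets MT at D = (0, 13/18)
D = M + t·(T−M) with t = 5/18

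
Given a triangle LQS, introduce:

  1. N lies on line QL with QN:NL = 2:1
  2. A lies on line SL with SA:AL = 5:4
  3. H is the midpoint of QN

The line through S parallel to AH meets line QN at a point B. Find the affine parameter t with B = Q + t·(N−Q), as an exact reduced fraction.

t = -3/4

Assign L = (0, 0), Q = (1, 0), S = (0, 1) — the answer is frame-independent, so this choice is without loss of generality.
1. N lies on line QL with QN:NL = 2:1 ⇒ N = (1/3, 0)
2. A lies on line SL with SA:AL = 5:4 ⇒ A = (0, 4/9)
3. H is the midpoint of QN ⇒ H = (2/3, 0)
through S parallel to AH: direction (2/3, -4/9); meets QN at B = (3/2, 0)
B = Q + t·(N−Q) with t = -3/4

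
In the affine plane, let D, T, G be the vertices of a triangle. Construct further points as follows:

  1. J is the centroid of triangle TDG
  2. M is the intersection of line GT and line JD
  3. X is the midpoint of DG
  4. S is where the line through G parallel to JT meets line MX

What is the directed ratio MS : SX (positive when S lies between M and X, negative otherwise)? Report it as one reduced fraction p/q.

MS:SX = -1/2

Set D = (0, 0), T = (1, 0), G = (0, 1); any affine frame gives the same invariant.
1. J is the centroid of triangle TDG ⇒ J = (1/3, 1/3)
2. M is the intersection of line GT and line JD ⇒ M = (1/2, 1/2)
3. X is the midpoint of DG ⇒ X = (0, 1/2)
4. S is where the line through G parallel to JT meets line MX ⇒ S = (1, 1/2)
S = M + t·(X−M) with t = -1, so MS:SX = t:(1−t) = -1:2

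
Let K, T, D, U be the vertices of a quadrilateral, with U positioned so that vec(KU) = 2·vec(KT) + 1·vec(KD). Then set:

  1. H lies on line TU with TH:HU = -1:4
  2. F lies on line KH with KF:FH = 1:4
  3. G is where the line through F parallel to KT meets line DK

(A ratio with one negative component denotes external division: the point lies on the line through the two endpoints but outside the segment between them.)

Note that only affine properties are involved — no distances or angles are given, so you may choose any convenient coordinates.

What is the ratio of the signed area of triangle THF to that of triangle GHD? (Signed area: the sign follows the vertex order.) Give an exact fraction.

[THF]:[GHD] = -3/8

Assign K = (0, 0), T = (1, 0), D = (0, 1), U = (2, 1) — the answer is frame-independent, so this choice is without loss of generality.
1. H lies on line TU with TH:HU = -1:4 ⇒ H = (2/3, -1/3)
2. F lies on line KH with KF:FH = 1:4 ⇒ F = (2/15, -1/15)
3. G is where the line through F parallel to KT meets line DK ⇒ G = (0, -1/15)
2·[THF] = -4/15, 2·[GHD] = 32/45
[THF]:[GHD] = -4/15:32/45 = -3/8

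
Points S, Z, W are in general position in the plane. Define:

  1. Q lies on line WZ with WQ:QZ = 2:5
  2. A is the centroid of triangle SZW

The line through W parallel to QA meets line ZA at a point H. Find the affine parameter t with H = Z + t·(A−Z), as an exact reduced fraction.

Work in coordinates with S = (0, 0), Z = (1, 0), W = (0, 1).
1. Q lies on line WZ with WQ:QZ = 2:5 ⇒ Q = (2/7, 5/7)
2. A is the centroid of triangle SZW ⇒ A = (1/3, 1/3)
through W parallel to QA: direction (1/21, -8/21); meets ZA at H = (1/15, 7/15)
H = Z + t·(A−Z) with t = 7/5

t = 7/5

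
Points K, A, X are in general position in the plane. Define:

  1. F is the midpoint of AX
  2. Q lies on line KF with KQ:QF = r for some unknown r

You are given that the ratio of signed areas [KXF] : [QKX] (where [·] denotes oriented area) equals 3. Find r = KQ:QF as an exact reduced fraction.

r = 1/2

Set K = (0, 0), A = (1, 0), X = (0, 1); any affine frame gives the same invariant.
1. F is the midpoint of AX ⇒ F = (1/2, 1/2)
2. With KQ:QF = r, write λ = r/(r+1) so Q = K + λ·(F−K); Q is affine-linear in λ
Every point depending on Q is an affine combination of Q and λ-independent points, so each such coordinate is linear in λ; the λ² term in each signed area is a multiple of (F−K)×(F−K) = 0, so 2·[KXF] and 2·[QKX] are each linear in λ. Evaluating at λ=0 and λ=1:
  2·[KXF] = -1/2,   2·[QKX] = -1/2·λ
So [KXF]:[QKX] = (-1/2) / (-1/2·λ). Setting this equal to 3:
  -1/2 = 3·(-1/2·λ)  ⇒  λ = 1/3
Then r = λ/(1−λ) = (1/3)/(2/3) = 1/2. Check: with r = 1/2, Q = (1/6, 1/6) and [KXF]:[QKX] = 3 as required.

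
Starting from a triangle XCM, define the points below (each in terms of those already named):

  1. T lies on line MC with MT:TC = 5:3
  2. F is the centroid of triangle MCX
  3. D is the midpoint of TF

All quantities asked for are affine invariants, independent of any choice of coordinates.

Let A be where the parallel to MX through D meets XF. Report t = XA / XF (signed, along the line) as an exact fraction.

Assign X = (0, 0), C = (1, 0), M = (0, 1) — the answer is frame-independent, so this choice is without loss of generality.
1. T lies on line MC with MT:TC = 5:3 ⇒ T = (5/8, 3/8)
2. F is the centroid of triangle MCX ⇒ F = (1/3, 1/3)
3. D is the midpoint of TF ⇒ D = (23/48, 17/48)
through D parallel to MX: direction (0, -1); meets XF at A = (23/48, 23/48)
A = X + t·(F−X) with t = 23/16

t = 23/16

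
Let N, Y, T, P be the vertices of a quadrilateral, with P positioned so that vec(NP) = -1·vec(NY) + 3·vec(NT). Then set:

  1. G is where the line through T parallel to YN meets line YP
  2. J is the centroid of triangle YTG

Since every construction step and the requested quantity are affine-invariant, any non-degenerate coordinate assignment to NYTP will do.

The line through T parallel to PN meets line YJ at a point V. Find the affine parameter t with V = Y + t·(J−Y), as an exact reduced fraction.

t = 2

Work in coordinates with N = (0, 0), Y = (1, 0), T = (0, 1), P = (-1, 3).
1. G is where the line through T parallel to YN meets line YP ⇒ G = (1/3, 1)
2. J is the centroid of triangle YTG ⇒ J = (4/9, 2/3)
through T parallel to PN: direction (1, -3); meets YJ at V = (-1/9, 4/3)
V = Y + t·(J−Y) with t = 2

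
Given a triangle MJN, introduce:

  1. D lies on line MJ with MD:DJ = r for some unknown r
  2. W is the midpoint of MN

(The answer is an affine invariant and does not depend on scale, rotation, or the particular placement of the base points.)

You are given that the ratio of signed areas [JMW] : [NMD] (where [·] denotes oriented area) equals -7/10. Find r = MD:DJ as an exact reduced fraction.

r = 5/2

Set M = (0, 0), J = (1, 0), N = (0, 1); any affine frame gives the same invariant.
1. With MD:DJ = r, write λ = r/(r+1) so D = M + λ·(J−M); D is affine-linear in λ
2. W is the midpoint of MN ⇒ W = (0, 1/2)
Every point depending on D is an affine combination of D and λ-independent points, so each such coordinate is linear in λ; the λ² term in each signed area is a multiple of (J−M)×(J−M) = 0, so 2·[JMW] and 2·[NMD] are each linear in λ. Evaluating at λ=0 and λ=1:
  2·[JMW] = -1/2,   2·[NMD] = λ
So [JMW]:[NMD] = (-1/2) / (λ). Setting this equal to -7/10:
  -1/2 = -7/10·(λ)  ⇒  λ = 5/7
Then r = λ/(1−λ) = (5/7)/(2/7) = 5/2. Check: with r = 5/2, D = (5/7, 0) and [JMW]:[NMD] = -7/10 as required.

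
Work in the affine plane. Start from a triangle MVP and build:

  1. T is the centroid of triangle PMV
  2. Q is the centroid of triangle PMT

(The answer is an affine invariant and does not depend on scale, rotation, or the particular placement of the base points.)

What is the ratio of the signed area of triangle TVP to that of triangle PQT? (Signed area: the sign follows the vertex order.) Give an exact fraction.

[TVP]:[PQT] = 3

Set M = (0, 0), V = (1, 0), P = (0, 1); any affine frame gives the same invariant.
1. T is the centroid of triangle PMV ⇒ T = (1/3, 1/3)
2. Q is the centroid of triangle PMT ⇒ Q = (1/9, 4/9)
2·[TVP] = 1/3, 2·[PQT] = 1/9
[TVP]:[PQT] = 1/3:1/9 = 3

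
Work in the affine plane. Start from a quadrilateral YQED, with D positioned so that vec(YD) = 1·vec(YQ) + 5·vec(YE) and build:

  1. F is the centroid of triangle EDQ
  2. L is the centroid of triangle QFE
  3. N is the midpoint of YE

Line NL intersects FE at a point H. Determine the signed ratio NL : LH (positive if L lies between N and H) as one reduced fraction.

Work in coordinates with Y = (0, 0), Q = (1, 0), E = (0, 1), D = (1, 5).
1. F is the centroid of triangle EDQ ⇒ F = (2/3, 2)
2. L is the centroid of triangle QFE ⇒ L = (5/9, 1)
3. N is the midpoint of YE ⇒ N = (0, 1/2)
line NL meets FE at H = (-5/6, -1/4)
L = N + t·(H−N) with t = -2/3, so NL:LH = -2/3:5/3

NL:LH = -2/5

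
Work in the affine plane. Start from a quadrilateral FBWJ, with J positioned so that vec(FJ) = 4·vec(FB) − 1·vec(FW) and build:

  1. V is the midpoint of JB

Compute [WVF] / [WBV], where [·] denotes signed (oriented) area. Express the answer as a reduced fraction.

[WVF]:[WBV] = -5/2

Work in coordinates with F = (0, 0), B = (1, 0), W = (0, 1), J = (4, -1).
1. V is the midpoint of JB ⇒ V = (5/2, -1/2)
2·[WVF] = -5/2, 2·[WBV] = 1
[WVF]:[WBV] = -5/2:1 = -5/2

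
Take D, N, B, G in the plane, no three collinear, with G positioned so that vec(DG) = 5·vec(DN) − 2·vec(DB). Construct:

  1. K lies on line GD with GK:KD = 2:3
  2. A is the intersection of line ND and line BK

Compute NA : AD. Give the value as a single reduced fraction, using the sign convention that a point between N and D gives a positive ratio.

NA:AD = -4/15

Work in coordinates with D = (0, 0), N = (1, 0), B = (0, 1), G = (5, -2).
1. K lies on line GD with GK:KD = 2:3 ⇒ K = (3, -6/5)
2. A is the intersection of line ND and line BK ⇒ A = (15/11, 0)
A = N + t·(D−N) with t = -4/11, so NA:AD = t:(1−t) = -4/11:15/11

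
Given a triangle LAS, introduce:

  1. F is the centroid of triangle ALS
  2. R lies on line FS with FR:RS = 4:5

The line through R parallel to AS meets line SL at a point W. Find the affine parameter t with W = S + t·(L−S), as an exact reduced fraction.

Assign L = (0, 0), A = (1, 0), S = (0, 1) — the answer is frame-independent, so this choice is without loss of generality.
1. F is the centroid of triangle ALS ⇒ F = (1/3, 1/3)
2. R lies on line FS with FR:RS = 4:5 ⇒ R = (5/27, 17/27)
through R parallel to AS: direction (-1, 1); meets SL at W = (0, 22/27)
W = S + t·(L−S) with t = 5/27

t = 5/27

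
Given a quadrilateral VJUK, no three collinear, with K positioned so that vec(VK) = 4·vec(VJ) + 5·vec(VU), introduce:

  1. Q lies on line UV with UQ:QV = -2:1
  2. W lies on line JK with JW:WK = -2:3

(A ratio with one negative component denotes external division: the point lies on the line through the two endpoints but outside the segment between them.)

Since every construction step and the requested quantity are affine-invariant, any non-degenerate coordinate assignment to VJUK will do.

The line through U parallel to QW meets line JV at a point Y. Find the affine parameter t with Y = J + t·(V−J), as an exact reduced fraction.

t = 14/9

Choose coordinates V = (0, 0), J = (1, 0), U = (0, 1), K = (4, 5).
1. Q lies on line UV with UQ:QV = -2:1 ⇒ Q = (0, -1)
2. W lies on line JK with JW:WK = -2:3 ⇒ W = (-5, -10)
through U parallel to QW: direction (-5, -9); meets JV at Y = (-5/9, 0)
Y = J + t·(V−J) with t = 14/9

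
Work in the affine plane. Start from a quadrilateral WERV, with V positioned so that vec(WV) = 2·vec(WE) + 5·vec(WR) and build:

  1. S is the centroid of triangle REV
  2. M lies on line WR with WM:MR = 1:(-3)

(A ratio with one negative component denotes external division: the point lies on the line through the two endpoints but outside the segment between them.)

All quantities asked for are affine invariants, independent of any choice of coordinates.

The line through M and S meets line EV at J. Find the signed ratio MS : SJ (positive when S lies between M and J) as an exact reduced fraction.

Work in coordinates with W = (0, 0), E = (1, 0), R = (0, 1), V = (2, 5).
1. S is the centroid of triangle REV ⇒ S = (1, 2)
2. M lies on line WR with WM:MR = 1:(-3) ⇒ M = (0, -1/2)
line MS meets EV at J = (9/5, 4)
S = M + t·(J−M) with t = 5/9, so MS:SJ = 5/9:4/9

MS:SJ = 5/4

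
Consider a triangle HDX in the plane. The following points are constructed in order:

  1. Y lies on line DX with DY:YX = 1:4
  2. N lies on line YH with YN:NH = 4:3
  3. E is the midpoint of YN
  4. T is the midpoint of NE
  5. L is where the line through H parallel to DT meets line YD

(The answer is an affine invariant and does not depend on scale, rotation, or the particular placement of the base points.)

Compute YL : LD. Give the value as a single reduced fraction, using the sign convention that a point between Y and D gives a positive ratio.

YL:LD = -7/4

Work in coordinates with H = (0, 0), D = (1, 0), X = (0, 1).
1. Y lies on line DX with DY:YX = 1:4 ⇒ Y = (4/5, 1/5)
2. N lies on line YH with YN:NH = 4:3 ⇒ N = (12/35, 3/35)
3. E is the midpoint of YN ⇒ E = (4/7, 1/7)
4. T is the midpoint of NE ⇒ T = (16/35, 4/35)
5. L is where the line through H parallel to DT meets line YD ⇒ L = (19/15, -4/15)
L = Y + t·(D−Y) with t = 7/3, so YL:LD = t:(1−t) = 7/3:-4/3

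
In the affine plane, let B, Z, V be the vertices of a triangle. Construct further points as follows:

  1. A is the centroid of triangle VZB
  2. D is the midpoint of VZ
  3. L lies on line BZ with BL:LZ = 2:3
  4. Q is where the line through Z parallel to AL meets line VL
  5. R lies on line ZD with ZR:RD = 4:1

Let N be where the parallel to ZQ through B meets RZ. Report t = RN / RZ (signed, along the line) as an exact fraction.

Choose coordinates B = (0, 0), Z = (1, 0), V = (0, 1).
1. A is the centroid of triangle VZB ⇒ A = (1/3, 1/3)
2. D is the midpoint of VZ ⇒ D = (1/2, 1/2)
3. L lies on line BZ with BL:LZ = 2:3 ⇒ L = (2/5, 0)
4. Q is where the line through Z parallel to AL meets line VL ⇒ Q = (8/5, -3)
5. R lies on line ZD with ZR:RD = 4:1 ⇒ R = (3/5, 2/5)
through B parallel to ZQ: direction (3/5, -3); meets RZ at N = (-1/4, 5/4)
N = R + t·(Z−R) with t = -17/8

t = -17/8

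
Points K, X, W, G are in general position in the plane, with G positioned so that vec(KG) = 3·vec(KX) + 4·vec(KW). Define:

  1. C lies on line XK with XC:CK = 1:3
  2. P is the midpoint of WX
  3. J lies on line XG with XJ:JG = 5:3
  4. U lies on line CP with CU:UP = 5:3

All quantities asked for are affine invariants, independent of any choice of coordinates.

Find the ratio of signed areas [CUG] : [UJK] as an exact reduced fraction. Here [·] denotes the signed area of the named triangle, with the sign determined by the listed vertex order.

[CUG]:[UJK] = -17/10

Assign K = (0, 0), X = (1, 0), W = (0, 1), G = (3, 4) — the answer is frame-independent, so this choice is without loss of generality.
1. C lies on line XK with XC:CK = 1:3 ⇒ C = (3/4, 0)
2. P is the midpoint of WX ⇒ P = (1/2, 1/2)
3. J lies on line XG with XJ:JG = 5:3 ⇒ J = (9/4, 5/2)
4. U lies on line CP with CU:UP = 5:3 ⇒ U = (19/32, 5/16)
2·[CUG] = -85/64, 2·[UJK] = 25/32
[CUG]:[UJK] = -85/64:25/32 = -17/10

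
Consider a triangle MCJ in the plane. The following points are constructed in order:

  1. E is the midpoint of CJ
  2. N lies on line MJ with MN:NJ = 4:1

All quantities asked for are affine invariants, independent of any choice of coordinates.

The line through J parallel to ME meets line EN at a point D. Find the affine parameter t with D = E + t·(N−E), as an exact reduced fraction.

t = 5/4

Assign M = (0, 0), C = (1, 0), J = (0, 1) — the answer is frame-independent, so this choice is without loss of generality.
1. E is the midpoint of CJ ⇒ E = (1/2, 1/2)
2. N lies on line MJ with MN:NJ = 4:1 ⇒ N = (0, 4/5)
through J parallel to ME: direction (1/2, 1/2); meets EN at D = (-1/8, 7/8)
D = E + t·(N−E) with t = 5/4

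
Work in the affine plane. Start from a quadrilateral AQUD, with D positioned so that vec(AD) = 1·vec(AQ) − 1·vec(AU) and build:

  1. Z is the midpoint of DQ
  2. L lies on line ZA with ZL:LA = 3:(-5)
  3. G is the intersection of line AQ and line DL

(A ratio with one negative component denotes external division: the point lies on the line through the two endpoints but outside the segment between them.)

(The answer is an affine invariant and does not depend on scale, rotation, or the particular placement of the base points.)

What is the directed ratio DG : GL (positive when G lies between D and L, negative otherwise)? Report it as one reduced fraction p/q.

Work in coordinates with A = (0, 0), Q = (1, 0), U = (0, 1), D = (1, -1).
1. Z is the midpoint of DQ ⇒ Z = (1, -1/2)
2. L lies on line ZA with ZL:LA = 3:(-5) ⇒ L = (5/2, -5/4)
3. G is the intersection of line AQ and line DL ⇒ G = (-5, 0)
G = D + t·(L−D) with t = -4, so DG:GL = t:(1−t) = -4:5

DG:GL = -4/5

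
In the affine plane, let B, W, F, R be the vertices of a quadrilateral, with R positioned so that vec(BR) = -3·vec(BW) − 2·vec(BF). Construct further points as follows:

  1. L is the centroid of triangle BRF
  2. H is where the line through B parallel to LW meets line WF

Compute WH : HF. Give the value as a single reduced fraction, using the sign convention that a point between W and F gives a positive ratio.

Work in coordinates with B = (0, 0), W = (1, 0), F = (0, 1), R = (-3, -2).
1. L is the centroid of triangle BRF ⇒ L = (-1, -1/3)
2. H is where the line through B parallel to LW meets line WF ⇒ H = (6/7, 1/7)
H = W + t·(F−W) with t = 1/7, so WH:HF = t:(1−t) = 1/7:6/7

WH:HF = 1/6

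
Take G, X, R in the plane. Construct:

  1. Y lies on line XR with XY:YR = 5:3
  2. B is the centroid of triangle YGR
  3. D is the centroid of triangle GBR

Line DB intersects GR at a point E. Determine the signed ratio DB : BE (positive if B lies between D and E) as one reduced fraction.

Assign G = (0, 0), X = (1, 0), R = (0, 1) — the answer is frame-independent, so this choice is without loss of generality.
1. Y lies on line XR with XY:YR = 5:3 ⇒ Y = (3/8, 5/8)
2. B is the centroid of triangle YGR ⇒ B = (1/8, 13/24)
3. D is the centroid of triangle GBR ⇒ D = (1/24, 37/72)
line DB meets GR at E = (0, 1/2)
B = D + t·(E−D) with t = -2, so DB:BE = -2:3

DB:BE = -2/3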